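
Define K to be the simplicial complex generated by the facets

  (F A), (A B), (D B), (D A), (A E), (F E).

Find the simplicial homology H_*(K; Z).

Order the vertices as A < B < D < E < F. Listing each simplex with vertices in this order, K has dimension 1 with simplices:

  0-simplices (5): A, B, D, E, F
  1-simplices (6): AB, AD, AE, AF, BD, EF

Hence C_0 ≅ Z^5, C_1 ≅ Z^6.

∂_1: C_1 → C_0 is given by ∂[p,q] = [q] − [p].
The 5×6 boundary matrix has rank 4 and Smith normal form diag(1,1,1,1).

Reading off H_k = ker ∂_k / im ∂_{k+1}:

  H_0: rank C_0 − rank ∂_1 = 5 − 4 = 1, and the invariant factors of ∂_1 are all 1, so H_0 ≅ Z.
  H_1: rank ker ∂_1 − rank ∂_2 = (6 − 4) − 0 = 2, and there is no ∂_2, so H_1 ≅ Z^2.

H_0 ≅ Z,  H_1 ≅ Z^2.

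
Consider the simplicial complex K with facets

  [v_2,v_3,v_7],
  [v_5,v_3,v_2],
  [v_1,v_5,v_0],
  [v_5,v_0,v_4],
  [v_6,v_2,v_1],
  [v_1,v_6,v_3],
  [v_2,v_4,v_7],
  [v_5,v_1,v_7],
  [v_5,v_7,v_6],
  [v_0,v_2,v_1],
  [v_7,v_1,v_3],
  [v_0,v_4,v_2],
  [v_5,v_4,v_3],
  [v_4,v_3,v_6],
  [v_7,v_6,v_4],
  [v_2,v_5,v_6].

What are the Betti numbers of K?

b_0 = 1, b_1 = 2, b_2 = 1.

Fix the vertex order v_0 < v_1 < v_2 < v_3 < v_4 < v_5 < v_6 < v_7 and write every simplex with vertices in increasing order. Then dim K = 2 and the simplices of K are:

  0-simplices (8): [v_0], [v_1], [v_2], [v_3], [v_4], [v_5], [v_6], [v_7]
  1-simplices (24): (24 of them)
  2-simplices (16): (16 of them)

so the chain groups are C_0 ≅ Z^8, C_1 ≅ Z^24, C_2 ≅ Z^16.

The boundary map ∂_1: C_1 → C_0 sends each edge [p,q] (with p < q) to q − p.
As a 8×24 matrix over Z this has rank 7, with invariant factors (1,1,1,1,1,1,1).

∂_2: C_2 → C_1 sends each 2-simplex [p,q,r] to [q,r] − [p,r] + [p,q]. For instance
  ∂[v_0,v_1,v_5] = [v_1,v_5] − [v_0,v_5] + [v_0,v_1],
  ∂[v_3,v_4,v_6] = [v_4,v_6] − [v_3,v_6] + [v_3,v_4].
This gives a 24×16 integer matrix of rank 15; reducing to Smith normal form yields diagonal entries (1,1,1,1,1,1,1,1,1,1,1,1,1,1,1).

From H_k ≅ ker(∂_k) / im(∂_{k+1}) we obtain:

  H_0: rank C_0 − rank ∂_1 = 8 − 7 = 1, and the invariant factors of ∂_1 are all 1, so H_0 = Z.
  H_1: rank ker ∂_1 − rank ∂_2 = (24 − 7) − 15 = 2, and the invariant factors of ∂_2 are all 1, so H_1 = Z^2.
  H_2: rank ker ∂_2 − rank ∂_3 = (16 − 15) − 0 = 1, and there is no ∂_3, so H_2 = Z.

As a check, the Euler characteristic is 8 − 24 + 16 = 0, which agrees with 1 − 2 + 1 = 0.

Hence the Betti numbers are b_0 = 1, b_1 = 2, b_2 = 1.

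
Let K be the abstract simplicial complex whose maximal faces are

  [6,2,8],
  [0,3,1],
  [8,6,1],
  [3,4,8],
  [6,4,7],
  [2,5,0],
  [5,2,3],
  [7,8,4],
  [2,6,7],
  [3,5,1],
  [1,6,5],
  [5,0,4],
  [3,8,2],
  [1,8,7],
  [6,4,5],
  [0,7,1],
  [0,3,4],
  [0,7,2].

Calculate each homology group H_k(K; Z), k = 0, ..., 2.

Order the vertices as 0 < 1 < 2 < 3 < 4 < 5 < 6 < 7 < 8. Listing each simplex with vertices in this order, K has dimension 2 with simplices:

  0-simplices (9): [0], [1], [2], [3], [4], [5], [6], [7], [8]
  1-simplices (27): (27 of them)
  2-simplices (18): [0,1,3], [0,1,7], [0,2,5], [0,2,7], [0,3,4], [0,4,5], [1,3,5], [1,5,6], [1,6,8], [1,7,8], [2,3,5], [2,3,8], [2,6,7], [2,6,8], [3,4,8], [4,5,6], [4,6,7], [4,7,8]

giving chain groups C_0 ≅ Z^9, C_1 ≅ Z^27, C_2 ≅ Z^18.

Boundary ∂_1: C_1 → C_0 maps an edge to its endpoints' difference, ∂[p,q] = q − p. For instance
  ∂[4,6] = [6] − [4].
The 9×27 boundary matrix has rank 8 and Smith normal form diag(1,1,1,1,1,1,1,1).

∂_2: C_2 → C_1 sends each 2-simplex [p,q,r] to [q,r] − [p,r] + [p,q]. For instance
  ∂[1,6,8] = [6,8] − [1,8] + [1,6],
  ∂[0,4,5] = [4,5] − [0,5] + [0,4].
This gives a 27×18 integer matrix of rank 18; reducing to Smith normal form yields diagonal entries (1,1,1,1,1,1,1,1,1,1,1,1,1,1,1,1,1,2).

From H_k ≅ ker(∂_k) / im(∂_{k+1}) we obtain:

  H_0: rank C_0 − rank ∂_1 = 9 − 8 = 1, and the invariant factors of ∂_1 are all 1, so H_0 ≅ Z.
  H_1: rank ker ∂_1 − rank ∂_2 = (27 − 8) − 18 = 1, and ∂_2 has invariant factor 2 > 1, so H_1 ≅ Z ⊕ Z/2.
  H_2: rank ker ∂_2 − rank ∂_3 = (18 − 18) − 0 = 0, and there is no ∂_3, so H_2 ≅ 0.

H_0 ≅ Z,  H_1 ≅ Z ⊕ Z/2,  H_2 = 0.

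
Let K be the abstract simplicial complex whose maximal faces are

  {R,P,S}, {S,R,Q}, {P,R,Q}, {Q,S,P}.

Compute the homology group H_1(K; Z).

H_1 = 0.

We work with the vertex ordering P < Q < R < S. The simplices of K, each written with vertices in increasing order, are:

  0-simplices (4): P, Q, R, S
  1-simplices (6): PQ, PR, PS, QR, QS, RS
  2-simplices (4): PQR, PQS, PRS, QRS

giving chain groups C_0 ≅ Z^4, C_1 ≅ Z^6, C_2 ≅ Z^4.

The boundary map ∂_1: C_1 → C_0 sends each edge [p,q] (with p < q) to q − p. For instance
  ∂PR = R − P.
The 4×6 boundary matrix has rank 3 and Smith normal form diag(1,1,1).

Boundary ∂_2: C_2 → C_1 acts by ∂[p,q,r] = [q,r] − [p,r] + [p,q]. For instance
  ∂PQR = QR − PR + PQ,
  ∂QRS = RS − QS + QR.
As a 6×4 matrix over Z this has rank 3, with invariant factors (1,1,1).

From H_k ≅ ker(∂_k) / im(∂_{k+1}) we obtain:

  H_1: rank ker ∂_1 − rank ∂_2 = (6 − 3) − 3 = 0, and the invariant factors of ∂_2 are all 1, so H_1 ≅ 0.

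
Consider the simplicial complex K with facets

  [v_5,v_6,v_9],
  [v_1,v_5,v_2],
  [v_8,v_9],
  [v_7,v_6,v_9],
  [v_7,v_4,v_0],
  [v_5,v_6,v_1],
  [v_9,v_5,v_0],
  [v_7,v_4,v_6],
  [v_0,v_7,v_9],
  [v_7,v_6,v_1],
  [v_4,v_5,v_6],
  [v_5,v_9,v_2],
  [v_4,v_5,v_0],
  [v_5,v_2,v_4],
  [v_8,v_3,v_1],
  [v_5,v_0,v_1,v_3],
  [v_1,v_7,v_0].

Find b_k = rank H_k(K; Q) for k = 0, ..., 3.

b_0 = 1, b_1 = 1, b_2 = 2, b_3 = 0.

Order the vertices as v_0 < v_1 < v_2 < v_3 < v_4 < v_5 < v_6 < v_7 < v_8 < v_9. Listing each simplex with vertices in this order, K has dimension 3 with simplices:

  0-simplices (10): [v_0], [v_1], [v_2], [v_3], [v_4], [v_5], [v_6], [v_7], [v_8], [v_9]
  1-simplices (26): (26 of them)
  2-simplices (19): (19 of them)
  3-simplices (1): [v_0,v_1,v_3,v_5]

so the chain groups are C_0 ≅ Z^10, C_1 ≅ Z^26, C_2 ≅ Z^19, C_3 ≅ Z^1.

∂_1: C_1 → C_0 sends each edge [p,q] (with p < q) to q − p. For instance
  ∂[v_5,v_9] = [v_9] − [v_5].
The resulting 10×26 matrix has rank 9, and its Smith normal form has invariant factors (1,1,1,1,1,1,1,1,1).

Boundary ∂_2: C_2 → C_1 sends each 2-simplex [p,q,r] to [q,r] − [p,r] + [p,q]. For instance
  ∂[v_4,v_6,v_7] = [v_6,v_7] − [v_4,v_7] + [v_4,v_6],
  ∂[v_0,v_4,v_5] = [v_4,v_5] − [v_0,v_5] + [v_0,v_4].
The resulting 26×19 matrix has rank 16, and its Smith normal form has invariant factors (1,1,1,1,1,1,1,1,1,1,1,1,1,1,1,1).

Boundary ∂_3: C_3 → C_2 sends each 3-simplex σ to the alternating sum Σ_i (−1)^i (σ with its i-th vertex removed). For instance
  ∂[v_0,v_1,v_3,v_5] = [v_1,v_3,v_5] − [v_0,v_3,v_5] + [v_0,v_1,v_5] − [v_0,v_1,v_3].
As a 19×1 matrix over Z this has rank 1, with invariant factors (1).

From H_k ≅ ker(∂_k) / im(∂_{k+1}) we obtain:

  H_0: rank C_0 − rank ∂_1 = 10 − 9 = 1, and the invariant factors of ∂_1 are all 1, so H_0 = Z.
  H_1: rank ker ∂_1 − rank ∂_2 = (26 − 9) − 16 = 1, and the invariant factors of ∂_2 are all 1, so H_1 = Z.
  H_2: rank ker ∂_2 − rank ∂_3 = (19 − 16) − 1 = 2, and the invariant factors of ∂_3 are all 1, so H_2 = Z^2.
  H_3: rank ker ∂_3 − rank ∂_4 = (1 − 1) − 0 = 0, and there is no ∂_4, so H_3 = 0.

As a check, the Euler characteristic is 10 − 26 + 19 − 1 = 2, which agrees with 1 − 1 + 2 − 0 = 2.

Hence the Betti numbers are b_0 = 1, b_1 = 1, b_2 = 2, b_3 = 0.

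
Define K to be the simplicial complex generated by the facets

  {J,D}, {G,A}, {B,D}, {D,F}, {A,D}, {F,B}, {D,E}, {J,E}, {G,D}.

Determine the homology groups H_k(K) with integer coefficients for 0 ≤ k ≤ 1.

H_0 ≅ Z,  H_1 ≅ Z^3.

K has 7 vertices, 9 edges.
rank ∂_0 = 0, rank ∂_1 = 6 ⇒ b_0 = 7 − 0 − 6 = 1; all invariant factors of ∂_1 are 1 so no torsion. So H_0 ≅ Z.
rank ∂_1 = 6, rank ∂_2 = 0 ⇒ b_1 = 9 − 6 − 0 = 3. So H_1 ≅ Z^3.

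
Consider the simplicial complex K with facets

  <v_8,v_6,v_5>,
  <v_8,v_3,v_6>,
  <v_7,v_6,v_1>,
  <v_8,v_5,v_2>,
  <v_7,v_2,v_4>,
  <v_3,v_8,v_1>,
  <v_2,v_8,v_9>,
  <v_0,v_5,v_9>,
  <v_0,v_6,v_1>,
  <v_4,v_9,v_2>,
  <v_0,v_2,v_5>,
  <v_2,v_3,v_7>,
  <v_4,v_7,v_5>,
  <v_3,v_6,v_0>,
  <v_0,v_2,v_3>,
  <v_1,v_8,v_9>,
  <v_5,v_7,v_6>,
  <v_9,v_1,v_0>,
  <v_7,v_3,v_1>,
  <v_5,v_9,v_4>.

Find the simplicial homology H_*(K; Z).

H_0 = Z,  H_1 = Z ⊕ Z/2,  H_2 = 0.

Take the total order v_0 < v_1 < v_2 < v_3 < v_4 < v_5 < v_6 < v_7 < v_8 < v_9 on the vertex set. Then K (dimension 2) consists of the simplices:

  0-simplices (10): [v_0], [v_1], [v_2], [v_3], [v_4], [v_5], [v_6], [v_7], [v_8], [v_9]
  1-simplices (30): (30 of them)
  2-simplices (20): (20 of them)

so the chain groups are C_0 ≅ Z^10, C_1 ≅ Z^30, C_2 ≅ Z^20.

∂_1: C_1 → C_0 maps an edge to its endpoints' difference, ∂[p,q] = q − p.
As a 10×30 matrix over Z this has rank 9, with invariant factors (1,1,1,1,1,1,1,1,1).

Boundary ∂_2: C_2 → C_1 maps a triangle to the signed sum of its edges. For instance
  ∂[v_2,v_4,v_9] = [v_4,v_9] − [v_2,v_9] + [v_2,v_4],
  ∂[v_0,v_2,v_5] = [v_2,v_5] − [v_0,v_5] + [v_0,v_2].
The resulting 30×20 matrix has rank 20, and its Smith normal form has invariant factors (1,1,1,1,1,1,1,1,1,1,1,1,1,1,1,1,1,1,1,2).

From H_k ≅ ker(∂_k) / im(∂_{k+1}) we obtain:

  H_0: rank C_0 − rank ∂_1 = 10 − 9 = 1, and the invariant factors of ∂_1 are all 1, so H_0 = Z.
  H_1: rank ker ∂_1 − rank ∂_2 = (30 − 9) − 20 = 1, and ∂_2 has invariant factor 2 > 1, so H_1 = Z ⊕ Z/2.
  H_2: rank ker ∂_2 − rank ∂_3 = (20 − 20) − 0 = 0, and there is no ∂_3, so H_2 = 0.

As a check, the Euler characteristic is 10 − 30 + 20 = 0, which agrees with 1 − 1 + 0 = 0.
(K is a triangulation of the Klein bottle.)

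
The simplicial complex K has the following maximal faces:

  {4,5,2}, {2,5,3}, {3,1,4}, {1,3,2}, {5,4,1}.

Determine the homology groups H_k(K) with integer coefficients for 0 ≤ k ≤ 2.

H_0 = Z,  H_1 = Z,  H_2 = 0.

K has 5 vertices, 10 edges, 5 triangles.
rank ∂_0 = 0, rank ∂_1 = 4 ⇒ b_0 = 5 − 0 − 4 = 1; all invariant factors of ∂_1 are 1 so no torsion. So H_0 = Z.
rank ∂_1 = 4, rank ∂_2 = 5 ⇒ b_1 = 10 − 4 − 5 = 1; all invariant factors of ∂_2 are 1 so no torsion. So H_1 = Z.
rank ∂_2 = 5, rank ∂_3 = 0 ⇒ b_2 = 5 − 5 − 0 = 0. So H_2 = 0.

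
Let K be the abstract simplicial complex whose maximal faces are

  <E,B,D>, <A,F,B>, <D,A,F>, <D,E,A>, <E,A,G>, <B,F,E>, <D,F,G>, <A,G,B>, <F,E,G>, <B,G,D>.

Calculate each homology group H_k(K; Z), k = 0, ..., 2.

H_0 = Z,  H_1 = Z_2,  H_2 = 0.

Fix the vertex order A < B < D < E < F < G and write every simplex with vertices in increasing order. Then dim K = 2 and the simplices of K are:

  0-simplices (6): A, B, D, E, F, G
  1-simplices (15): AB, AD, AE, AF, AG, BD, BE, BF, BG, DE, DF, DG, EF, EG, FG
  2-simplices (10): ABF, ABG, ADE, ADF, AEG, BDE, BDG, BEF, DFG, EFG

Hence C_0 ≅ Z^6, C_1 ≅ Z^15, C_2 ≅ Z^10.

The boundary map ∂_1: C_1 → C_0 maps an edge to its endpoints' difference, ∂[p,q] = q − p.
This gives a 6×15 integer matrix of rank 5; reducing to Smith normal form yields diagonal entries (1,1,1,1,1).

The boundary map ∂_2: C_2 → C_1 maps a triangle to the signed sum of its edges. For instance
  ∂ABG = BG − AG + AB,
  ∂ABF = BF − AF + AB.
The resulting 15×10 matrix has rank 10, and its Smith normal form has invariant factors (1,1,1,1,1,1,1,1,1,2).

Computing H_k = (kernel of ∂_k) / (image of ∂_{k+1}):

  H_0: rank C_0 − rank ∂_1 = 6 − 5 = 1, and the invariant factors of ∂_1 are all 1, so H_0 ≅ Z.
  H_1: rank ker ∂_1 − rank ∂_2 = (15 − 5) − 10 = 0, and ∂_2 has invariant factor 2 > 1, so H_1 ≅ Z_2.
  H_2: rank ker ∂_2 − rank ∂_3 = (10 − 10) − 0 = 0, and there is no ∂_3, so H_2 ≅ 0.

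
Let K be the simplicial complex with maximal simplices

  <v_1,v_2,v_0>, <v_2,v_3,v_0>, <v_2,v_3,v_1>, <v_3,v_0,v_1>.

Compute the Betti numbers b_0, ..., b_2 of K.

b_0 = 1, b_1 = 0, b_2 = 1.

Take the total order v_0 < v_1 < v_2 < v_3 on the vertex set. Then K (dimension 2) consists of the simplices:

  0-simplices (4): [v_0], [v_1], [v_2], [v_3]
  1-simplices (6): [v_0,v_1], [v_0,v_2], [v_0,v_3], [v_1,v_2], [v_1,v_3], [v_2,v_3]
  2-simplices (4): [v_0,v_1,v_2], [v_0,v_1,v_3], [v_0,v_2,v_3], [v_1,v_2,v_3]

giving chain groups C_0 ≅ Z^4, C_1 ≅ Z^6, C_2 ≅ Z^4.

∂_1: C_1 → C_0 is given by ∂[p,q] = [q] − [p].
This gives a 4×6 integer matrix of rank 3; reducing to Smith normal form yields diagonal entries (1,1,1).

∂_2: C_2 → C_1 acts by ∂[p,q,r] = [q,r] − [p,r] + [p,q]. For instance
  ∂[v_0,v_1,v_2] = [v_1,v_2] − [v_0,v_2] + [v_0,v_1],
  ∂[v_0,v_2,v_3] = [v_2,v_3] − [v_0,v_3] + [v_0,v_2].
The resulting 6×4 matrix has rank 3, and its Smith normal form has invariant factors (1,1,1).

Now H_k = ker ∂_k / im ∂_{k+1}, so:

  H_0: rank C_0 − rank ∂_1 = 4 − 3 = 1, and the invariant factors of ∂_1 are all 1, so H_0 = Z.
  H_1: rank ker ∂_1 − rank ∂_2 = (6 − 3) − 3 = 0, and the invariant factors of ∂_2 are all 1, so H_1 = 0.
  H_2: rank ker ∂_2 − rank ∂_3 = (4 − 3) − 0 = 1, and there is no ∂_3, so H_2 = Z.

Hence the Betti numbers are b_0 = 1, b_1 = 0, b_2 = 1.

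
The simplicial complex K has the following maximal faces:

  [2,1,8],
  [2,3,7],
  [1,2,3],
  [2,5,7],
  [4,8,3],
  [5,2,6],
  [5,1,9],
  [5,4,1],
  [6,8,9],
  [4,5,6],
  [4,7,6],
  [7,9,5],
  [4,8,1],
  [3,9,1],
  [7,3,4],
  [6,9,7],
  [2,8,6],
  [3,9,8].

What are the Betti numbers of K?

b_0 = 1, b_1 = 1, b_2 = 0.

We work with the vertex ordering 1 < 2 < 3 < 4 < 5 < 6 < 7 < 8 < 9. The simplices of K, each written with vertices in increasing order, are:

  0-simplices (9): [1], [2], [3], [4], [5], [6], [7], [8], [9]
  1-simplices (27): (27 of them)
  2-simplices (18): [1,2,3], [1,2,8], [1,3,9], [1,4,5], [1,4,8], [1,5,9], [2,3,7], [2,5,6], [2,5,7], [2,6,8], [3,4,7], [3,4,8], [3,8,9], [4,5,6], [4,6,7], [5,7,9], [6,7,9], [6,8,9]

Hence C_0 ≅ Z^9, C_1 ≅ Z^27, C_2 ≅ Z^18.

The boundary map ∂_1: C_1 → C_0 is given by ∂[p,q] = [q] − [p].
This gives a 9×27 integer matrix of rank 8; reducing to Smith normal form yields diagonal entries (1,1,1,1,1,1,1,1).

∂_2: C_2 → C_1 maps a triangle to the signed sum of its edges. For instance
  ∂[2,6,8] = [6,8] − [2,8] + [2,6],
  ∂[4,5,6] = [5,6] − [4,6] + [4,5].
This gives a 27×18 integer matrix of rank 18; reducing to Smith normal form yields diagonal entries (1,1,1,1,1,1,1,1,1,1,1,1,1,1,1,1,1,2).

Now H_k = ker ∂_k / im ∂_{k+1}, so:

  H_0: rank C_0 − rank ∂_1 = 9 − 8 = 1, and the invariant factors of ∂_1 are all 1, so H_0 ≅ Z.
  H_1: rank ker ∂_1 − rank ∂_2 = (27 − 8) − 18 = 1, and ∂_2 has invariant factor 2 > 1, so H_1 ≅ Z ⊕ Z/2.
  H_2: rank ker ∂_2 − rank ∂_3 = (18 − 18) − 0 = 0, and there is no ∂_3, so H_2 ≅ 0.

As a check, the Euler characteristic is 9 − 27 + 18 = 0, which agrees with 1 − 1 + 0 = 0.
(K is a triangulation of the Klein bottle.)

Hence the Betti numbers are b_0 = 1, b_1 = 1, b_2 = 0.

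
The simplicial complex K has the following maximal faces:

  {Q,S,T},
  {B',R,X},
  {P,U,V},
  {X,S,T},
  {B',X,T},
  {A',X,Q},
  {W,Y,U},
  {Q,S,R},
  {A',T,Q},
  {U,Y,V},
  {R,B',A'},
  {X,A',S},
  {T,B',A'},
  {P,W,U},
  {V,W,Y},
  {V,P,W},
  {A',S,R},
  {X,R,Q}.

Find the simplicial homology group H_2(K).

H_2 = Z.

K has 12 vertices, 27 edges, 18 triangles.
rank ∂_2 = 17, rank ∂_3 = 0 ⇒ b_2 = 18 − 17 − 0 = 1. So H_2 = Z.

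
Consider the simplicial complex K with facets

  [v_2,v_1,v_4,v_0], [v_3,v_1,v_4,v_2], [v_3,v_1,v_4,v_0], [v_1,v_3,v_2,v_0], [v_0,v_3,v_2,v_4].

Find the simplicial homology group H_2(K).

H_2 = 0.

Take the total order v_0 < v_1 < v_2 < v_3 < v_4 on the vertex set. Then K (dimension 3) consists of the simplices:

  0-simplices (5): [v_0], [v_1], [v_2], [v_3], [v_4]
  1-simplices (10): [v_0,v_1], [v_0,v_2], [v_0,v_3], [v_0,v_4], [v_1,v_2], [v_1,v_3], [v_1,v_4], [v_2,v_3], [v_2,v_4], [v_3,v_4]
  2-simplices (10): [v_0,v_1,v_2], [v_0,v_1,v_3], [v_0,v_1,v_4], [v_0,v_2,v_3], [v_0,v_2,v_4], [v_0,v_3,v_4], [v_1,v_2,v_3], [v_1,v_2,v_4], [v_1,v_3,v_4], [v_2,v_3,v_4]
  3-simplices (5): [v_0,v_1,v_2,v_3], [v_0,v_1,v_2,v_4], [v_0,v_1,v_3,v_4], [v_0,v_2,v_3,v_4], [v_1,v_2,v_3,v_4]

so the chain groups are C_0 ≅ Z^5, C_1 ≅ Z^10, C_2 ≅ Z^10, C_3 ≅ Z^5.

Boundary ∂_1: C_1 → C_0 maps an edge to its endpoints' difference, ∂[p,q] = q − p. For instance
  ∂[v_1,v_2] = [v_2] − [v_1].
The 5×10 boundary matrix has rank 4 and Smith normal form diag(1,1,1,1).

The boundary map ∂_2: C_2 → C_1 maps a triangle to the signed sum of its edges. For instance
  ∂[v_0,v_3,v_4] = [v_3,v_4] − [v_0,v_4] + [v_0,v_3],
  ∂[v_1,v_2,v_3] = [v_2,v_3] − [v_1,v_3] + [v_1,v_2].
The 10×10 boundary matrix has rank 6 and Smith normal form diag(1,1,1,1,1,1).

The boundary map ∂_3: C_3 → C_2 sends each 3-simplex σ to the alternating sum Σ_i (−1)^i (σ with its i-th vertex removed). For instance
  ∂[v_0,v_1,v_2,v_4] = [v_1,v_2,v_4] − [v_0,v_2,v_4] + [v_0,v_1,v_4] − [v_0,v_1,v_2],
  ∂[v_0,v_1,v_3,v_4] = [v_1,v_3,v_4] − [v_0,v_3,v_4] + [v_0,v_1,v_4] − [v_0,v_1,v_3].
This gives a 10×5 integer matrix of rank 4; reducing to Smith normal form yields diagonal entries (1,1,1,1).

Reading off H_k = ker ∂_k / im ∂_{k+1}:

  H_2: rank ker ∂_2 − rank ∂_3 = (10 − 6) − 4 = 0, and the invariant factors of ∂_3 are all 1, so H_2 = 0.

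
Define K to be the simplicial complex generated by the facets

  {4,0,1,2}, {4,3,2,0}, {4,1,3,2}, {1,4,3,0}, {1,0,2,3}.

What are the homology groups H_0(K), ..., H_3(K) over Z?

Take the total order 0 < 1 < 2 < 3 < 4 on the vertex set. Then K (dimension 3) consists of the simplices:

  0-simplices (5): [0], [1], [2], [3], [4]
  1-simplices (10): [0,1], [0,2], [0,3], [0,4], [1,2], [1,3], [1,4], [2,3], [2,4], [3,4]
  2-simplices (10): [0,1,2], [0,1,3], [0,1,4], [0,2,3], [0,2,4], [0,3,4], [1,2,3], [1,2,4], [1,3,4], [2,3,4]
  3-simplices (5): [0,1,2,3], [0,1,2,4], [0,1,3,4], [0,2,3,4], [1,2,3,4]

Hence C_0 ≅ Z^5, C_1 ≅ Z^10, C_2 ≅ Z^10, C_3 ≅ Z^5.

Boundary ∂_1: C_1 → C_0 is given by ∂[p,q] = [q] − [p].
As a 5×10 matrix over Z this has rank 4, with invariant factors (1,1,1,1).

Boundary ∂_2: C_2 → C_1 acts by ∂[p,q,r] = [q,r] − [p,r] + [p,q]. For instance
  ∂[1,2,3] = [2,3] − [1,3] + [1,2],
  ∂[0,1,4] = [1,4] − [0,4] + [0,1].
This gives a 10×10 integer matrix of rank 6; reducing to Smith normal form yields diagonal entries (1,1,1,1,1,1).

Boundary ∂_3: C_3 → C_2 sends each 3-simplex σ to the alternating sum Σ_i (−1)^i (σ with its i-th vertex removed). For instance
  ∂[0,1,2,4] = [1,2,4] − [0,2,4] + [0,1,4] − [0,1,2],
  ∂[1,2,3,4] = [2,3,4] − [1,3,4] + [1,2,4] − [1,2,3].
The 10×5 boundary matrix has rank 4 and Smith normal form diag(1,1,1,1).

Now H_k = ker ∂_k / im ∂_{k+1}, so:

  H_0: rank C_0 − rank ∂_1 = 5 − 4 = 1, and the invariant factors of ∂_1 are all 1, so H_0 ≅ Z.
  H_1: rank ker ∂_1 − rank ∂_2 = (10 − 4) − 6 = 0, and the invariant factors of ∂_2 are all 1, so H_1 ≅ 0.
  H_2: rank ker ∂_2 − rank ∂_3 = (10 − 6) − 4 = 0, and the invariant factors of ∂_3 are all 1, so H_2 ≅ 0.
  H_3: rank ker ∂_3 − rank ∂_4 = (5 − 4) − 0 = 1, and there is no ∂_4, so H_3 ≅ Z.

As a check, the Euler characteristic is 5 − 10 + 10 − 5 = 0, which agrees with 1 − 0 + 0 − 1 = 0.
(K is a triangulation of the 3-sphere S^3.)

H_0 ≅ Z,  H_1 = 0,  H_2 = 0,  H_3 ≅ Z.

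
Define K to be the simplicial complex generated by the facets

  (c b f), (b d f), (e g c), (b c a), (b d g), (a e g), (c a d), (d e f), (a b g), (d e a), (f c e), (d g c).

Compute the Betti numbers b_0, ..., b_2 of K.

Order the vertices as a < b < c < d < e < f < g. Listing each simplex with vertices in this order, K has dimension 2 with simplices:

  0-simplices (7): a, b, c, d, e, f, g
  1-simplices (18): ab, ac, ad, ae, ag, bc, bd, bf, bg, cd, ce, cf, cg, de, df, dg, ef, eg
  2-simplices (12): abc, abg, acd, ade, aeg, bcf, bdf, bdg, cdg, cef, ceg, def

giving chain groups C_0 ≅ Z^7, C_1 ≅ Z^18, C_2 ≅ Z^12.

Boundary ∂_1: C_1 → C_0 maps an edge to its endpoints' difference, ∂[p,q] = q − p. For instance
  ∂eg = g − e.
The 7×18 boundary matrix has rank 6 and Smith normal form diag(1,1,1,1,1,1).

The boundary map ∂_2: C_2 → C_1 acts by ∂[p,q,r] = [q,r] − [p,r] + [p,q]. For instance
  ∂ceg = eg − cg + ce,
  ∂ade = de − ae + ad.
The 18×12 boundary matrix has rank 12 and Smith normal form diag(1,1,1,1,1,1,1,1,1,1,1,2).

Computing H_k = (kernel of ∂_k) / (image of ∂_{k+1}):

  H_0: rank C_0 − rank ∂_1 = 7 − 6 = 1, and the invariant factors of ∂_1 are all 1, so H_0 = Z.
  H_1: rank ker ∂_1 − rank ∂_2 = (18 − 6) − 12 = 0, and ∂_2 has invariant factor 2 > 1, so H_1 = Z/2.
  H_2: rank ker ∂_2 − rank ∂_3 = (12 − 12) − 0 = 0, and there is no ∂_3, so H_2 = 0.

Hence the Betti numbers are b_0 = 1, b_1 = 0, b_2 = 0.

b_0 = 1, b_1 = 0, b_2 = 0.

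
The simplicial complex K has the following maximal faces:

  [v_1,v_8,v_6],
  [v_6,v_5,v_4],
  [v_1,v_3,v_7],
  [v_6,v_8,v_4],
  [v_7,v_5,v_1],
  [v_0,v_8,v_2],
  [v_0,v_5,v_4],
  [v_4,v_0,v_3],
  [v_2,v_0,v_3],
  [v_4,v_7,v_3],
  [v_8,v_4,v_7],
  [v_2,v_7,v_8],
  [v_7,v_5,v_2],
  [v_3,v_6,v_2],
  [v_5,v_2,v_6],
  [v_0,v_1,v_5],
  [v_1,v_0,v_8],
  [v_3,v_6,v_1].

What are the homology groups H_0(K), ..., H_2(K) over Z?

Fix the vertex order v_0 < v_1 < v_2 < v_3 < v_4 < v_5 < v_6 < v_7 < v_8 and write every simplex with vertices in increasing order. Then dim K = 2 and the simplices of K are:

  0-simplices (9): [v_0], [v_1], [v_2], [v_3], [v_4], [v_5], [v_6], [v_7], [v_8]
  1-simplices (27): (27 of them)
  2-simplices (18): (18 of them)

Hence C_0 ≅ Z^9, C_1 ≅ Z^27, C_2 ≅ Z^18.

Boundary ∂_1: C_1 → C_0 maps an edge to its endpoints' difference, ∂[p,q] = q − p.
As a 9×27 matrix over Z this has rank 8, with invariant factors (1,1,1,1,1,1,1,1).

∂_2: C_2 → C_1 maps a triangle to the signed sum of its edges. For instance
  ∂[v_1,v_3,v_6] = [v_3,v_6] − [v_1,v_6] + [v_1,v_3],
  ∂[v_2,v_5,v_6] = [v_5,v_6] − [v_2,v_6] + [v_2,v_5].
As a 27×18 matrix over Z this has rank 17, with invariant factors (1,1,1,1,1,1,1,1,1,1,1,1,1,1,1,1,1).

Reading off H_k = ker ∂_k / im ∂_{k+1}:

  H_0: rank C_0 − rank ∂_1 = 9 − 8 = 1, and the invariant factors of ∂_1 are all 1, so H_0 = Z.
  H_1: rank ker ∂_1 − rank ∂_2 = (27 − 8) − 17 = 2, and the invariant factors of ∂_2 are all 1, so H_1 = Z^2.
  H_2: rank ker ∂_2 − rank ∂_3 = (18 − 17) − 0 = 1, and there is no ∂_3, so H_2 = Z.

As a check, the Euler characteristic is 9 − 27 + 18 = 0, which agrees with 1 − 2 + 1 = 0.
(K is a triangulation of the torus T^2.)

H_0 ≅ Z,  H_1 ≅ Z^2,  H_2 ≅ Z.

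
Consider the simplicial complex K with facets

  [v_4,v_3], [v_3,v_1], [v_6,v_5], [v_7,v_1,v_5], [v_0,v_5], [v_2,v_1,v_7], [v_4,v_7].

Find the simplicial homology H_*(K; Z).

Order the vertices as v_0 < v_1 < v_2 < v_3 < v_4 < v_5 < v_6 < v_7. Listing each simplex with vertices in this order, K has dimension 2 with simplices:

  0-simplices (8): [v_0], [v_1], [v_2], [v_3], [v_4], [v_5], [v_6], [v_7]
  1-simplices (10): [v_0,v_5], [v_1,v_2], [v_1,v_3], [v_1,v_5], [v_1,v_7], [v_2,v_7], [v_3,v_4], [v_4,v_7], [v_5,v_6], [v_5,v_7]
  2-simplices (2): [v_1,v_2,v_7], [v_1,v_5,v_7]

so the chain groups are C_0 ≅ Z^8, C_1 ≅ Z^10, C_2 ≅ Z^2.

The boundary map ∂_1: C_1 → C_0 sends each edge [p,q] (with p < q) to q − p. For instance
  ∂[v_4,v_7] = [v_7] − [v_4].
The 8×10 boundary matrix has rank 7 and Smith normal form diag(1,1,1,1,1,1,1).

The boundary map ∂_2: C_2 → C_1 maps a triangle to the signed sum of its edges. For instance
  ∂[v_1,v_2,v_7] = [v_2,v_7] − [v_1,v_7] + [v_1,v_2],
  ∂[v_1,v_5,v_7] = [v_5,v_7] − [v_1,v_7] + [v_1,v_5].
As a 10×2 matrix over Z this has rank 2, with invariant factors (1,1).

Now H_k = ker ∂_k / im ∂_{k+1}, so:

  H_0: rank C_0 − rank ∂_1 = 8 − 7 = 1, and the invariant factors of ∂_1 are all 1, so H_0 = Z.
  H_1: rank ker ∂_1 − rank ∂_2 = (10 − 7) − 2 = 1, and the invariant factors of ∂_2 are all 1, so H_1 = Z.
  H_2: rank ker ∂_2 − rank ∂_3 = (2 − 2) − 0 = 0, and there is no ∂_3, so H_2 = 0.

As a check, the Euler characteristic is 8 − 10 + 2 = 0, which agrees with 1 − 1 + 0 = 0.

H_0 ≅ Z,  H_1 ≅ Z,  H_2 = 0.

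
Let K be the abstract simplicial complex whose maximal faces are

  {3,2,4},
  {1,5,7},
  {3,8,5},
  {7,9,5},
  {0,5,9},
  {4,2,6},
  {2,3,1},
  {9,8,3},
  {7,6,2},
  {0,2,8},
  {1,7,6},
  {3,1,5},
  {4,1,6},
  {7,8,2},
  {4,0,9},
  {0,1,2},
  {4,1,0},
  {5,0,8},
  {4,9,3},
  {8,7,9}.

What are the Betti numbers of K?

b_0 = 1, b_1 = 1, b_2 = 0.

Take the total order 0 < 1 < 2 < 3 < 4 < 5 < 6 < 7 < 8 < 9 on the vertex set. Then K (dimension 2) consists of the simplices:

  0-simplices (10): [0], [1], [2], [3], [4], [5], [6], [7], [8], [9]
  1-simplices (30): (30 of them)
  2-simplices (20): (20 of them)

giving chain groups C_0 ≅ Z^10, C_1 ≅ Z^30, C_2 ≅ Z^20.

The boundary map ∂_1: C_1 → C_0 is given by ∂[p,q] = [q] − [p]. For instance
  ∂[2,4] = [4] − [2].
This gives a 10×30 integer matrix of rank 9; reducing to Smith normal form yields diagonal entries (1,1,1,1,1,1,1,1,1).

The boundary map ∂_2: C_2 → C_1 acts by ∂[p,q,r] = [q,r] − [p,r] + [p,q]. For instance
  ∂[1,4,6] = [4,6] − [1,6] + [1,4],
  ∂[0,1,2] = [1,2] − [0,2] + [0,1].
As a 30×20 matrix over Z this has rank 20, with invariant factors (1,1,1,1,1,1,1,1,1,1,1,1,1,1,1,1,1,1,1,2).

Reading off H_k = ker ∂_k / im ∂_{k+1}:

  H_0: rank C_0 − rank ∂_1 = 10 − 9 = 1, and the invariant factors of ∂_1 are all 1, so H_0 ≅ Z.
  H_1: rank ker ∂_1 − rank ∂_2 = (30 − 9) − 20 = 1, and ∂_2 has invariant factor 2 > 1, so H_1 ≅ Z ⊕ Z/2.
  H_2: rank ker ∂_2 − rank ∂_3 = (20 − 20) − 0 = 0, and there is no ∂_3, so H_2 ≅ 0.

As a check, the Euler characteristic is 10 − 30 + 20 = 0, which agrees with 1 − 1 + 0 = 0.

Hence the Betti numbers are b_0 = 1, b_1 = 1, b_2 = 0.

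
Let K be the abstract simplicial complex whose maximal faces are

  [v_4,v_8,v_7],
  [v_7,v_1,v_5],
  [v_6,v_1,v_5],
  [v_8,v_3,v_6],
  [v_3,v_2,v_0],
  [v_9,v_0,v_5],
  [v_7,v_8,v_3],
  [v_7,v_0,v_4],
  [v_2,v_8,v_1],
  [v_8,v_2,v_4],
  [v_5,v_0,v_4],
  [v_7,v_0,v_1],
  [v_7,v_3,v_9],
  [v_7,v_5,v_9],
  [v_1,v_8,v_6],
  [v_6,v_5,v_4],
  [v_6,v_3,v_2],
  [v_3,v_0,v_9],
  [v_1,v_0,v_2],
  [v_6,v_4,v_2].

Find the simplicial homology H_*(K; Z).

H_0 = Z,  H_1 = Z ⊕ Z/2,  H_2 = 0.

We work with the vertex ordering v_0 < v_1 < v_2 < v_3 < v_4 < v_5 < v_6 < v_7 < v_8 < v_9. The simplices of K, each written with vertices in increasing order, are:

  0-simplices (10): [v_0], [v_1], [v_2], [v_3], [v_4], [v_5], [v_6], [v_7], [v_8], [v_9]
  1-simplices (30): (30 of them)
  2-simplices (20): (20 of them)

Hence C_0 ≅ Z^10, C_1 ≅ Z^30, C_2 ≅ Z^20.

The boundary map ∂_1: C_1 → C_0 maps an edge to its endpoints' difference, ∂[p,q] = q − p. For instance
  ∂[v_5,v_7] = [v_7] − [v_5].
As a 10×30 matrix over Z this has rank 9, with invariant factors (1,1,1,1,1,1,1,1,1).

∂_2: C_2 → C_1 acts by ∂[p,q,r] = [q,r] − [p,r] + [p,q]. For instance
  ∂[v_0,v_5,v_9] = [v_5,v_9] − [v_0,v_9] + [v_0,v_5],
  ∂[v_0,v_4,v_7] = [v_4,v_7] − [v_0,v_7] + [v_0,v_4].
The resulting 30×20 matrix has rank 20, and its Smith normal form has invariant factors (1,1,1,1,1,1,1,1,1,1,1,1,1,1,1,1,1,1,1,2).

Computing H_k = (kernel of ∂_k) / (image of ∂_{k+1}):

  H_0: rank C_0 − rank ∂_1 = 10 − 9 = 1, and the invariant factors of ∂_1 are all 1, so H_0 ≅ Z.
  H_1: rank ker ∂_1 − rank ∂_2 = (30 − 9) − 20 = 1, and ∂_2 has invariant factor 2 > 1, so H_1 ≅ Z ⊕ Z/2.
  H_2: rank ker ∂_2 − rank ∂_3 = (20 − 20) − 0 = 0, and there is no ∂_3, so H_2 ≅ 0.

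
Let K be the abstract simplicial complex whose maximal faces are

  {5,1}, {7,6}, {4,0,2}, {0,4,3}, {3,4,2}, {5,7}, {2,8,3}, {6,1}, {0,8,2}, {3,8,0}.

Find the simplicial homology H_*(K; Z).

H_0 ≅ Z^2,  H_1 ≅ Z,  H_2 ≅ Z.

Order the vertices as 0 < 1 < 2 < 3 < 4 < 5 < 6 < 7 < 8. Listing each simplex with vertices in this order, K has dimension 2 with simplices:

  0-simplices (9): [0], [1], [2], [3], [4], [5], [6], [7], [8]
  1-simplices (13): [0,2], [0,3], [0,4], [0,8], [1,5], [1,6], [2,3], [2,4], [2,8], [3,4], [3,8], [5,7], [6,7]
  2-simplices (6): [0,2,4], [0,2,8], [0,3,4], [0,3,8], [2,3,4], [2,3,8]

so the chain groups are C_0 ≅ Z^9, C_1 ≅ Z^13, C_2 ≅ Z^6.

The boundary map ∂_1: C_1 → C_0 sends each edge [p,q] (with p < q) to q − p. For instance
  ∂[2,8] = [8] − [2].
The resulting 9×13 matrix has rank 7, and its Smith normal form has invariant factors (1,1,1,1,1,1,1).

Boundary ∂_2: C_2 → C_1 sends each 2-simplex [p,q,r] to [q,r] − [p,r] + [p,q]. For instance
  ∂[0,2,8] = [2,8] − [0,8] + [0,2],
  ∂[0,3,4] = [3,4] − [0,4] + [0,3].
The 13×6 boundary matrix has rank 5 and Smith normal form diag(1,1,1,1,1).

Now H_k = ker ∂_k / im ∂_{k+1}, so:

  H_0: rank C_0 − rank ∂_1 = 9 − 7 = 2, and the invariant factors of ∂_1 are all 1, so H_0 = Z^2.
  H_1: rank ker ∂_1 − rank ∂_2 = (13 − 7) − 5 = 1, and the invariant factors of ∂_2 are all 1, so H_1 = Z.
  H_2: rank ker ∂_2 − rank ∂_3 = (6 − 5) − 0 = 1, and there is no ∂_3, so H_2 = Z.

As a check, the Euler characteristic is 9 − 13 + 6 = 2, which agrees with 2 − 1 + 1 = 2.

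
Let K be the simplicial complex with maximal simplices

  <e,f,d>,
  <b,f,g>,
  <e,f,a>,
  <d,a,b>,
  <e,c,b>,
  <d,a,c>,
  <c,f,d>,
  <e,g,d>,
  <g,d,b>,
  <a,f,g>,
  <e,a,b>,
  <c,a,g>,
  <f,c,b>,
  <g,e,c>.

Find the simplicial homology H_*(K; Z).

Take the total order a < b < c < d < e < f < g on the vertex set. Then K (dimension 2) consists of the simplices:

  0-simplices (7): a, b, c, d, e, f, g
  1-simplices (21): ab, ac, ad, ae, af, ag, bc, bd, be, bf, bg, cd, ce, cf, cg, de, df, dg, ef, eg, fg
  2-simplices (14): abd, abe, acd, acg, aef, afg, bce, bcf, bdg, bfg, cdf, ceg, def, deg

giving chain groups C_0 ≅ Z^7, C_1 ≅ Z^21, C_2 ≅ Z^14.

The boundary map ∂_1: C_1 → C_0 is given by ∂[p,q] = [q] − [p]. For instance
  ∂ag = g − a.
As a 7×21 matrix over Z this has rank 6, with invariant factors (1,1,1,1,1,1).

The boundary map ∂_2: C_2 → C_1 acts by ∂[p,q,r] = [q,r] − [p,r] + [p,q]. For instance
  ∂def = ef − df + de,
  ∂bce = ce − be + bc.
This gives a 21×14 integer matrix of rank 13; reducing to Smith normal form yields diagonal entries (1,1,1,1,1,1,1,1,1,1,1,1,1).

Reading off H_k = ker ∂_k / im ∂_{k+1}:

  H_0: rank C_0 − rank ∂_1 = 7 − 6 = 1, and the invariant factors of ∂_1 are all 1, so H_0 = Z.
  H_1: rank ker ∂_1 − rank ∂_2 = (21 − 6) − 13 = 2, and the invariant factors of ∂_2 are all 1, so H_1 = Z^2.
  H_2: rank ker ∂_2 − rank ∂_3 = (14 − 13) − 0 = 1, and there is no ∂_3, so H_2 = Z.

H_0 = Z,  H_1 = Z^2,  H_2 = Z.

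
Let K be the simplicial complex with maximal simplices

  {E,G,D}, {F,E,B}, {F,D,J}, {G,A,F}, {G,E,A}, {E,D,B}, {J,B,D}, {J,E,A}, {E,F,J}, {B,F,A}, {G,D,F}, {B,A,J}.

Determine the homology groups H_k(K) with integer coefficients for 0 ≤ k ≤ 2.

Fix the vertex order A < B < D < E < F < G < J and write every simplex with vertices in increasing order. Then dim K = 2 and the simplices of K are:

  0-simplices (7): A, B, D, E, F, G, J
  1-simplices (18): AB, AE, AF, AG, AJ, BD, BE, BF, BJ, DE, DF, DG, DJ, EF, EG, EJ, FG, FJ
  2-simplices (12): ABF, ABJ, AEG, AEJ, AFG, BDE, BDJ, BEF, DEG, DFG, DFJ, EFJ

Hence C_0 ≅ Z^7, C_1 ≅ Z^18, C_2 ≅ Z^12.

∂_1: C_1 → C_0 is given by ∂[p,q] = [q] − [p].
This gives a 7×18 integer matrix of rank 6; reducing to Smith normal form yields diagonal entries (1,1,1,1,1,1).

∂_2: C_2 → C_1 sends each 2-simplex [p,q,r] to [q,r] − [p,r] + [p,q]. For instance
  ∂BDE = DE − BE + BD,
  ∂AEJ = EJ − AJ + AE.
As a 18×12 matrix over Z this has rank 12, with invariant factors (1,1,1,1,1,1,1,1,1,1,1,2).

Computing H_k = (kernel of ∂_k) / (image of ∂_{k+1}):

  H_0: rank C_0 − rank ∂_1 = 7 − 6 = 1, and the invariant factors of ∂_1 are all 1, so H_0 ≅ Z.
  H_1: rank ker ∂_1 − rank ∂_2 = (18 − 6) − 12 = 0, and ∂_2 has invariant factor 2 > 1, so H_1 ≅ Z/2.
  H_2: rank ker ∂_2 − rank ∂_3 = (12 − 12) − 0 = 0, and there is no ∂_3, so H_2 ≅ 0.

(K is a triangulation of the real projective plane RP^2.)

H_0 = Z,  H_1 = Z/2,  H_2 = 0.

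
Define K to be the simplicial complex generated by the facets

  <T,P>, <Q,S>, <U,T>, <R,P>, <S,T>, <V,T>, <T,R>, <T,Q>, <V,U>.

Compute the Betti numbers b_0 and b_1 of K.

K has 7 vertices, 9 edges.
rank ∂_0 = 0, rank ∂_1 = 6 ⇒ b_0 = 7 − 0 − 6 = 1; all invariant factors of ∂_1 are 1 so no torsion. So H_0 = Z.
rank ∂_1 = 6, rank ∂_2 = 0 ⇒ b_1 = 9 − 6 − 0 = 3. So H_1 = Z^3.

b_0 = 1, b_1 = 3.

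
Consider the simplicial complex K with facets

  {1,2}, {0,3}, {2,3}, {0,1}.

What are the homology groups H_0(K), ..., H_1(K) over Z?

H_0 = Z,  H_1 = Z.

We work with the vertex ordering 0 < 1 < 2 < 3. The simplices of K, each written with vertices in increasing order, are:

  0-simplices (4): [0], [1], [2], [3]
  1-simplices (4): [0,1], [0,3], [1,2], [2,3]

so the chain groups are C_0 ≅ Z^4, C_1 ≅ Z^4.

∂_1: C_1 → C_0 sends each edge [p,q] (with p < q) to q − p. For instance
  ∂[2,3] = [3] − [2].
As a 4×4 matrix over Z this has rank 3, with invariant factors (1,1,1).

Computing H_k = (kernel of ∂_k) / (image of ∂_{k+1}):

  H_0: rank C_0 − rank ∂_1 = 4 − 3 = 1, and the invariant factors of ∂_1 are all 1, so H_0 = Z.
  H_1: rank ker ∂_1 − rank ∂_2 = (4 − 3) − 0 = 1, and there is no ∂_2, so H_1 = Z.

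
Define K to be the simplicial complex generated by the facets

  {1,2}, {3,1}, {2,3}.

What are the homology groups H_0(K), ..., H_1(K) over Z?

H_0 = Z,  H_1 = Z.

Fix the vertex order 1 < 2 < 3 and write every simplex with vertices in increasing order. Then dim K = 1 and the simplices of K are:

  0-simplices (3): [1], [2], [3]
  1-simplices (3): [1,2], [1,3], [2,3]

so the chain groups are C_0 ≅ Z^3, C_1 ≅ Z^3.

The boundary map ∂_1: C_1 → C_0 maps an edge to its endpoints' difference, ∂[p,q] = q − p. For instance
  ∂[1,2] = [2] − [1].
The 3×3 boundary matrix has rank 2 and Smith normal form diag(1,1).

From H_k ≅ ker(∂_k) / im(∂_{k+1}) we obtain:

  H_0: rank C_0 − rank ∂_1 = 3 − 2 = 1, and the invariant factors of ∂_1 are all 1, so H_0 ≅ Z.
  H_1: rank ker ∂_1 − rank ∂_2 = (3 − 2) − 0 = 1, and there is no ∂_2, so H_1 ≅ Z.

(K is a triangulation of the circle S^1.)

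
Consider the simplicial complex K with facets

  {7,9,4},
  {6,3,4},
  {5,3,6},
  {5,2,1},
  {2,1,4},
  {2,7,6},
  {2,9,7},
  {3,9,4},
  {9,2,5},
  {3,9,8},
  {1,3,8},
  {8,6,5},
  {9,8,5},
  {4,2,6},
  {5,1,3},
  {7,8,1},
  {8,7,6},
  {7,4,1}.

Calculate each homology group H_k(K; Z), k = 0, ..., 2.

We work with the vertex ordering 1 < 2 < 3 < 4 < 5 < 6 < 7 < 8 < 9. The simplices of K, each written with vertices in increasing order, are:

  0-simplices (9): [1], [2], [3], [4], [5], [6], [7], [8], [9]
  1-simplices (27): (27 of them)
  2-simplices (18): [1,2,4], [1,2,5], [1,3,5], [1,3,8], [1,4,7], [1,7,8], [2,4,6], [2,5,9], [2,6,7], [2,7,9], [3,4,6], [3,4,9], [3,5,6], [3,8,9], [4,7,9], [5,6,8], [5,8,9], [6,7,8]

Hence C_0 ≅ Z^9, C_1 ≅ Z^27, C_2 ≅ Z^18.

Boundary ∂_1: C_1 → C_0 sends each edge [p,q] (with p < q) to q − p. For instance
  ∂[1,3] = [3] − [1].
As a 9×27 matrix over Z this has rank 8, with invariant factors (1,1,1,1,1,1,1,1).

∂_2: C_2 → C_1 acts by ∂[p,q,r] = [q,r] − [p,r] + [p,q]. For instance
  ∂[1,3,8] = [3,8] − [1,8] + [1,3],
  ∂[2,6,7] = [6,7] − [2,7] + [2,6].
This gives a 27×18 integer matrix of rank 18; reducing to Smith normal form yields diagonal entries (1,1,1,1,1,1,1,1,1,1,1,1,1,1,1,1,1,2).

From H_k ≅ ker(∂_k) / im(∂_{k+1}) we obtain:

  H_0: rank C_0 − rank ∂_1 = 9 − 8 = 1, and the invariant factors of ∂_1 are all 1, so H_0 ≅ Z.
  H_1: rank ker ∂_1 − rank ∂_2 = (27 − 8) − 18 = 1, and ∂_2 has invariant factor 2 > 1, so H_1 ≅ Z × Z/2.
  H_2: rank ker ∂_2 − rank ∂_3 = (18 − 18) − 0 = 0, and there is no ∂_3, so H_2 ≅ 0.

As a check, the Euler characteristic is 9 − 27 + 18 = 0, which agrees with 1 − 1 + 0 = 0.

H_0 = Z,  H_1 = Z × Z/2,  H_2 = 0.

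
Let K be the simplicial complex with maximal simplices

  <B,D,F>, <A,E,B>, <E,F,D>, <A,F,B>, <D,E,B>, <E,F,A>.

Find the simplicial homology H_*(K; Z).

H_0 ≅ Z,  H_1 = 0,  H_2 ≅ Z.

Order the vertices as A < B < D < E < F. Listing each simplex with vertices in this order, K has dimension 2 with simplices:

  0-simplices (5): A, B, D, E, F
  1-simplices (9): AB, AE, AF, BD, BE, BF, DE, DF, EF
  2-simplices (6): ABE, ABF, AEF, BDE, BDF, DEF

giving chain groups C_0 ≅ Z^5, C_1 ≅ Z^9, C_2 ≅ Z^6.

Boundary ∂_1: C_1 → C_0 sends each edge [p,q] (with p < q) to q − p. For instance
  ∂AB = B − A.
The resulting 5×9 matrix has rank 4, and its Smith normal form has invariant factors (1,1,1,1).

∂_2: C_2 → C_1 maps a triangle to the signed sum of its edges. For instance
  ∂ABE = BE − AE + AB,
  ∂BDF = DF − BF + BD.
The 9×6 boundary matrix has rank 5 and Smith normal form diag(1,1,1,1,1).

Now H_k = ker ∂_k / im ∂_{k+1}, so:

  H_0: rank C_0 − rank ∂_1 = 5 − 4 = 1, and the invariant factors of ∂_1 are all 1, so H_0 ≅ Z.
  H_1: rank ker ∂_1 − rank ∂_2 = (9 − 4) − 5 = 0, and the invariant factors of ∂_2 are all 1, so H_1 ≅ 0.
  H_2: rank ker ∂_2 − rank ∂_3 = (6 − 5) − 0 = 1, and there is no ∂_3, so H_2 ≅ Z.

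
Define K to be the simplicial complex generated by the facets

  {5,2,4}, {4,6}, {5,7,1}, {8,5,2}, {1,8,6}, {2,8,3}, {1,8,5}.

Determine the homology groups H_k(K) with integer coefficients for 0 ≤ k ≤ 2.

Order the vertices as 1 < 2 < 3 < 4 < 5 < 6 < 7 < 8. Listing each simplex with vertices in this order, K has dimension 2 with simplices:

  0-simplices (8): [1], [2], [3], [4], [5], [6], [7], [8]
  1-simplices (14): [1,5], [1,6], [1,7], [1,8], [2,3], [2,4], [2,5], [2,8], [3,8], [4,5], [4,6], [5,7], [5,8], [6,8]
  2-simplices (6): [1,5,7], [1,5,8], [1,6,8], [2,3,8], [2,4,5], [2,5,8]

Hence C_0 ≅ Z^8, C_1 ≅ Z^14, C_2 ≅ Z^6.

The boundary map ∂_1: C_1 → C_0 sends each edge [p,q] (with p < q) to q − p. For instance
  ∂[5,8] = [8] − [5].
As a 8×14 matrix over Z this has rank 7, with invariant factors (1,1,1,1,1,1,1).

Boundary ∂_2: C_2 → C_1 acts by ∂[p,q,r] = [q,r] − [p,r] + [p,q]. For instance
  ∂[1,6,8] = [6,8] − [1,8] + [1,6],
  ∂[2,5,8] = [5,8] − [2,8] + [2,5].
As a 14×6 matrix over Z this has rank 6, with invariant factors (1,1,1,1,1,1).

Now H_k = ker ∂_k / im ∂_{k+1}, so:

  H_0: rank C_0 − rank ∂_1 = 8 − 7 = 1, and the invariant factors of ∂_1 are all 1, so H_0 ≅ Z.
  H_1: rank ker ∂_1 − rank ∂_2 = (14 − 7) − 6 = 1, and the invariant factors of ∂_2 are all 1, so H_1 ≅ Z.
  H_2: rank ker ∂_2 − rank ∂_3 = (6 − 6) − 0 = 0, and there is no ∂_3, so H_2 ≅ 0.

H_0 ≅ Z,  H_1 ≅ Z,  H_2 = 0.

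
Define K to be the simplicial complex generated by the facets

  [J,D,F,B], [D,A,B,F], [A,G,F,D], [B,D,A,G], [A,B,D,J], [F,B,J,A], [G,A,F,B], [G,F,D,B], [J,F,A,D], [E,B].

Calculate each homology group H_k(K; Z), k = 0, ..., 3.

H_0 ≅ Z,  H_1 = 0,  H_2 = 0,  H_3 ≅ Z^2.

K has 7 vertices, 15 edges, 16 triangles, 9 3-simplices.
rank ∂_0 = 0, rank ∂_1 = 6 ⇒ b_0 = 7 − 0 − 6 = 1; all invariant factors of ∂_1 are 1 so no torsion. So H_0 = Z.
rank ∂_1 = 6, rank ∂_2 = 9 ⇒ b_1 = 15 − 6 − 9 = 0; all invariant factors of ∂_2 are 1 so no torsion. So H_1 = 0.
rank ∂_2 = 9, rank ∂_3 = 7 ⇒ b_2 = 16 − 9 − 7 = 0; all invariant factors of ∂_3 are 1 so no torsion. So H_2 = 0.
rank ∂_3 = 7, rank ∂_4 = 0 ⇒ b_3 = 9 − 7 − 0 = 2. So H_3 = Z^2.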